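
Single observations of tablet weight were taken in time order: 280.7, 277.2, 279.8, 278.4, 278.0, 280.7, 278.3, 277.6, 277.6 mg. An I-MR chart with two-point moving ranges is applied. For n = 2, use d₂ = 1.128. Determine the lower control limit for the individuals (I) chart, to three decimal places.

274.145

X̄ = (280.7 + 277.2 + 279.8 + 278.4 + 278.0 + 280.7 + 278.3 + 277.6 + 277.6) / 9 = 278.7000
Moving ranges: 3.5, 2.6, 1.4, 0.4, 2.7, 2.4, 0.7, 0.0; M̄R̄ = 13.7000 / 8 = 1.7125
LCL = X̄ − 3·M̄R̄/d₂ = 278.7000 − 3 × 1.7125 / 1.128 = 274.1455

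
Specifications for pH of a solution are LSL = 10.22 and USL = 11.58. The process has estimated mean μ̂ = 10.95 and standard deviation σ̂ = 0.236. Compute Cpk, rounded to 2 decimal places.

0.89

Cpu = (USL − μ̂) / (3σ̂) = (11.58 − 10.95) / (3 × 0.236) = 0.8898; Cpl = (μ̂ − LSL) / (3σ̂) = (10.95 − 10.22) / (3 × 0.236) = 1.0311; Cpk = min(Cpu, Cpl) = 0.8898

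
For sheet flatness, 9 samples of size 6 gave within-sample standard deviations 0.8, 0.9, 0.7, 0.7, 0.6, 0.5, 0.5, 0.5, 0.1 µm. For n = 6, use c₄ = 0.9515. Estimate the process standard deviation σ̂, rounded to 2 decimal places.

s̄ = (0.8 + 0.9 + 0.7 + 0.7 + 0.6 + 0.5 + 0.5 + 0.5 + 0.1) / 9 = 0.5889
σ̂ = s̄ / c₄ = 0.5889 / 0.9515 = 0.6189

0.62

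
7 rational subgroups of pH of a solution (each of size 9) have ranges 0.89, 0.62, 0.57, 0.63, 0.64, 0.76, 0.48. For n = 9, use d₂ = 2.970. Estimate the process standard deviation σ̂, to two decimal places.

0.22

R̄ = (0.89 + 0.62 + 0.57 + 0.63 + 0.64 + 0.76 + 0.48) / 7 = 0.6557
σ̂ = R̄ / d₂ = 0.6557 / 2.970 = 0.2208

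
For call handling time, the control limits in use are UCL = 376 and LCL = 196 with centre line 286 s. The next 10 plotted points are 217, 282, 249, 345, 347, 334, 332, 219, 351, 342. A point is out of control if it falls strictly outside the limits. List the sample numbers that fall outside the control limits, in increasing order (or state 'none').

none

All 10 points lie within [196, 376].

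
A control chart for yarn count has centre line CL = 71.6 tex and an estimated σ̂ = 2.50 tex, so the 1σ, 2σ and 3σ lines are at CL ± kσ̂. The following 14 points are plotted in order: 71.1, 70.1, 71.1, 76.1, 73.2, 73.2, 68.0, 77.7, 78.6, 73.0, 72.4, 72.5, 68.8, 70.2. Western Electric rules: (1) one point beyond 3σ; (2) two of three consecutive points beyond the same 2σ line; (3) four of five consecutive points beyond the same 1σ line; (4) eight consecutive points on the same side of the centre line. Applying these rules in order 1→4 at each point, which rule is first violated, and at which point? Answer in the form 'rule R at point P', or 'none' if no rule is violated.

rule 2 at point 9

Zone of each point (C = within 1σ̂, B = 1σ̂–2σ̂, A = 2σ̂–3σ̂, * = beyond 3σ̂; sign = side of CL): 1:-C, 2:-C, 3:-C, 4:+B, 5:+C, 6:+C, 7:-B, 8:+A, 9:+A, 10:+C, 11:+C, 12:+C, 13:-B, 14:-C
Rule 2 (two of three consecutive points beyond the same 2σ limit) is satisfied at point 9.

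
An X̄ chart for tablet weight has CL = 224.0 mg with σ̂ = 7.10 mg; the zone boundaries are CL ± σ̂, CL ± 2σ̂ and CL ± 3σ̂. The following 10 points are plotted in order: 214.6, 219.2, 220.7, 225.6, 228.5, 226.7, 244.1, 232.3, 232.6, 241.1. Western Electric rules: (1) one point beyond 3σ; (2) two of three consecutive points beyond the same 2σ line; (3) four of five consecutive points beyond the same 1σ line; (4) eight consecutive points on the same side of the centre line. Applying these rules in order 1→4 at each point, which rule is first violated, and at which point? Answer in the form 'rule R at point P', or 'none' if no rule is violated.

Zone of each point (C = within 1σ̂, B = 1σ̂–2σ̂, A = 2σ̂–3σ̂, * = beyond 3σ̂; sign = side of CL): 1:-B, 2:-C, 3:-C, 4:+C, 5:+C, 6:+C, 7:+A, 8:+B, 9:+B, 10:+A
Rule 3 (four of five consecutive points beyond the same 1σ limit) is satisfied at point 10.

rule 3 at point 10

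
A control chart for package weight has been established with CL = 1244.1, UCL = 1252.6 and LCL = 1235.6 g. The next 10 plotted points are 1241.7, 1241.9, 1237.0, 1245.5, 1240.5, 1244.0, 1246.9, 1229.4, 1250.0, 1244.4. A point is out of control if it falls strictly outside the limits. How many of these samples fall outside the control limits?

1

Compare each point to [1235.6, 1252.6]: sample 8 = 1229.4 < LCL.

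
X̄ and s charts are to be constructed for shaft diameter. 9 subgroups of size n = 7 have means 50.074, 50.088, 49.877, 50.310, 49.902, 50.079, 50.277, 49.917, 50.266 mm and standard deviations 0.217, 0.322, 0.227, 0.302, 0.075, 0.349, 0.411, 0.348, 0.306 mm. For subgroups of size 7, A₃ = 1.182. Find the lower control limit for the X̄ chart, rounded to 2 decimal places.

49.75

X̄̄ = (50.074 + 50.088 + 49.877 + 50.310 + 49.902 + 50.079 + 50.277 + 49.917 + 50.266) / 9 = 50.0878
s̄ = (0.217 + 0.322 + 0.227 + 0.302 + 0.075 + 0.349 + 0.411 + 0.348 + 0.306) / 9 = 0.2841
LCL = X̄̄ − A₃·s̄ = 50.0878 − 1.182 × 0.2841 = 49.7520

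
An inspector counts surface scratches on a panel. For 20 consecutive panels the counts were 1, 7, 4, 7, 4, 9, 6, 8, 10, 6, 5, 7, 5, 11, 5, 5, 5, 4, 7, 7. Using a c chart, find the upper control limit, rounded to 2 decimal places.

c̄ = (1 + 7 + 4 + 7 + 4 + 9 + 6 + 8 + 10 + 6 + 5 + 7 + 5 + 11 + 5 + 5 + 5 + 4 + 7 + 7) / 20 = 123 / 20 = 6.1500
UCL = c̄ + 3√c̄ = 6.1500 + 3 × √6.1500 = 6.1500 + 3 × 2.4799 = 13.5898

13.59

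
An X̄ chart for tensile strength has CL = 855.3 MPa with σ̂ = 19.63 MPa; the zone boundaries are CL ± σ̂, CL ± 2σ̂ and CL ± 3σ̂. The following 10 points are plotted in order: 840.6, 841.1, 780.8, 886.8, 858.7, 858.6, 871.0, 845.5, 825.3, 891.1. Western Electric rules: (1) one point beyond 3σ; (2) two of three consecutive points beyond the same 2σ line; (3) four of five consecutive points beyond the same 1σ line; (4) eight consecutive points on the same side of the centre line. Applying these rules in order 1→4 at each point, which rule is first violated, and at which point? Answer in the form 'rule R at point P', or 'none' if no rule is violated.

Zone of each point (C = within 1σ̂, B = 1σ̂–2σ̂, A = 2σ̂–3σ̂, * = beyond 3σ̂; sign = side of CL): 1:-C, 2:-C, 3:-*, 4:+B, 5:+C, 6:+C, 7:+C, 8:-C, 9:-B, 10:+B
Rule 1 (one point beyond the 3σ limits) is satisfied at point 3.

rule 1 at point 3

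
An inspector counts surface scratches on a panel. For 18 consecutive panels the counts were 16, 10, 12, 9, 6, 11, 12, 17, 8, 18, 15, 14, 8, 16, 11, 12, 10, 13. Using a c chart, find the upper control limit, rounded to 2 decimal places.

c̄ = (16 + 10 + 12 + 9 + 6 + 11 + 12 + 17 + 8 + 18 + 15 + 14 + 8 + 16 + 11 + 12 + 10 + 13) / 18 = 218 / 18 = 12.1111
UCL = c̄ + 3√c̄ = 12.1111 + 3 × √12.1111 = 12.1111 + 3 × 3.4801 = 22.5514

22.55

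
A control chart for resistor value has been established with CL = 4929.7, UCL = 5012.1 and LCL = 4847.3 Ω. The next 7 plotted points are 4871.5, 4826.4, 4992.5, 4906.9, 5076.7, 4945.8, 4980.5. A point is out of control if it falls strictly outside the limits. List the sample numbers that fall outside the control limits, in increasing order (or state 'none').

Compare each point to [4847.3, 5012.1]: sample 2 = 4826.4 < LCL; sample 5 = 5076.7 > UCL.

2, 5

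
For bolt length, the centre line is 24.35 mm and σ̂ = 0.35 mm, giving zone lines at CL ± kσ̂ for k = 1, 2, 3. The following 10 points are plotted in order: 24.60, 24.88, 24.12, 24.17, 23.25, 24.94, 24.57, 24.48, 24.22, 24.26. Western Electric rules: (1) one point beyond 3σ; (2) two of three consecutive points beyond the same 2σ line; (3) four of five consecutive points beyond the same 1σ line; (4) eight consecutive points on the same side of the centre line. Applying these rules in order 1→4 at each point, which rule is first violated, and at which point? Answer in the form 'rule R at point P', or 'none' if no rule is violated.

rule 1 at point 5

Zone of each point (C = within 1σ̂, B = 1σ̂–2σ̂, A = 2σ̂–3σ̂, * = beyond 3σ̂; sign = side of CL): 1:+C, 2:+B, 3:-C, 4:-C, 5:-*, 6:+B, 7:+C, 8:+C, 9:-C, 10:-C
Rule 1 (one point beyond the 3σ limits) is satisfied at point 5.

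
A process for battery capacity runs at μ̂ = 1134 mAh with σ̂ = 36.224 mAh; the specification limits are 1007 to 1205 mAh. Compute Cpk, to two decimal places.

0.65

Cpu = (USL − μ̂) / (3σ̂) = (1205 − 1134) / (3 × 36.224) = 0.6533; Cpl = (μ̂ − LSL) / (3σ̂) = (1134 − 1007) / (3 × 36.224) = 1.1687; Cpk = min(Cpu, Cpl) = 0.6533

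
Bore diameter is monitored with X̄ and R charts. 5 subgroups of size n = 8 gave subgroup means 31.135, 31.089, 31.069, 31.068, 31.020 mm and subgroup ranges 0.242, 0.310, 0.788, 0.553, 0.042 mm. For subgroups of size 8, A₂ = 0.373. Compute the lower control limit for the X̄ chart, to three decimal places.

X̄̄ = (31.135 + 31.089 + 31.069 + 31.068 + 31.020) / 5 = 155.3810 / 5 = 31.0762
R̄ = (0.242 + 0.310 + 0.788 + 0.553 + 0.042) / 5 = 1.9350 / 5 = 0.3870
LCL = X̄̄ − A₂·R̄ = 31.0762 − 0.373 × 0.3870 = 30.9318

30.932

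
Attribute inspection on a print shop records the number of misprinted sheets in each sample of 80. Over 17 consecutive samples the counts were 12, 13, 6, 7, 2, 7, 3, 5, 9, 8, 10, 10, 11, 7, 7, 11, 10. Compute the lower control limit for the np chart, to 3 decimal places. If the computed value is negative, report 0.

p̄ = Σdᵢ / (k·n) = 138 / (17 × 80) = 0.10147
LCL = np̄ − 3·√(np̄(1−p̄)) = 8.1176 − 3 × 2.7007 = 0.0155

0.015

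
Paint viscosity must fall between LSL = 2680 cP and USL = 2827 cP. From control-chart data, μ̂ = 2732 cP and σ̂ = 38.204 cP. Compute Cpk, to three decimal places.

Cpu = (USL − μ̂) / (3σ̂) = (2827 − 2732) / (3 × 38.204) = 0.8289; Cpl = (μ̂ − LSL) / (3σ̂) = (2732 − 2680) / (3 × 38.204) = 0.4537; Cpk = min(Cpu, Cpl) = 0.4537

0.454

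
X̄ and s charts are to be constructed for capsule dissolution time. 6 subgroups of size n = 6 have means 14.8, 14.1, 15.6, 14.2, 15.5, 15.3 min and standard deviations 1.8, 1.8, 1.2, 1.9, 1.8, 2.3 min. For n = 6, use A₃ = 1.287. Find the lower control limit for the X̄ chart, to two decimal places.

X̄̄ = (14.8 + 14.1 + 15.6 + 14.2 + 15.5 + 15.3) / 6 = 14.9167
s̄ = (1.8 + 1.8 + 1.2 + 1.9 + 1.8 + 2.3) / 6 = 1.8000
LCL = X̄̄ − A₃·s̄ = 14.9167 − 1.287 × 1.8000 = 12.6001

12.60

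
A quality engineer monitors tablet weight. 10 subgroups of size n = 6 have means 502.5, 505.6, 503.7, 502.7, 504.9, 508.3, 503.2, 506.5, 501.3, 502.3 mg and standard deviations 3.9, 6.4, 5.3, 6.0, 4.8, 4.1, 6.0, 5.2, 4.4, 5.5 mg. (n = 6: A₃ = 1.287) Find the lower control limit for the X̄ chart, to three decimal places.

X̄̄ = (502.5 + 505.6 + 503.7 + 502.7 + 504.9 + 508.3 + 503.2 + 506.5 + 501.3 + 502.3) / 10 = 504.1000
s̄ = (3.9 + 6.4 + 5.3 + 6.0 + 4.8 + 4.1 + 6.0 + 5.2 + 4.4 + 5.5) / 10 = 5.1600
LCL = X̄̄ − A₃·s̄ = 504.1000 − 1.287 × 5.1600 = 497.4591

497.459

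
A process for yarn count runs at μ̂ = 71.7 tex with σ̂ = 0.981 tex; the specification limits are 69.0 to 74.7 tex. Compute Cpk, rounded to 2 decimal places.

Cpu = (USL − μ̂) / (3σ̂) = (74.7 − 71.7) / (3 × 0.981) = 1.0194; Cpl = (μ̂ − LSL) / (3σ̂) = (71.7 − 69.0) / (3 × 0.981) = 0.9174; Cpk = min(Cpu, Cpl) = 0.9174

0.92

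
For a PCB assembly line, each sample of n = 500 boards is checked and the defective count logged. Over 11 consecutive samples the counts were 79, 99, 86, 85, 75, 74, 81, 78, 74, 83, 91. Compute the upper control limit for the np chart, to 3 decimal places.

p̄ = Σdᵢ / (k·n) = 905 / (11 × 500) = 0.16455
UCL = np̄ + 3·√(np̄(1−p̄)) = 82.2727 + 3 × √(82.2727×0.83545) = 82.2727 + 3 × 8.2907 = 107.1447

107.145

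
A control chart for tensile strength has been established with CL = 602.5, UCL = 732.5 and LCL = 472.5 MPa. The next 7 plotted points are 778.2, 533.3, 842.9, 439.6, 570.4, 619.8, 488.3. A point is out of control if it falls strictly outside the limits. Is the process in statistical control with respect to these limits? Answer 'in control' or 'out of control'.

out of control

Compare each point to [472.5, 732.5]: sample 1 = 778.2 > UCL; sample 3 = 842.9 > UCL; sample 4 = 439.6 < LCL.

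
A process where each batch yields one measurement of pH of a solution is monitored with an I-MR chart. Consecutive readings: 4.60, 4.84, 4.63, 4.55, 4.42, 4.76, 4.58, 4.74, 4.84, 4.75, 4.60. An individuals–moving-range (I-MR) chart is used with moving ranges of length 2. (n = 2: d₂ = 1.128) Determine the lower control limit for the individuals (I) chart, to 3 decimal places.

X̄ = (4.60 + 4.84 + 4.63 + 4.55 + 4.42 + 4.76 + 4.58 + 4.74 + 4.84 + 4.75 + 4.60) / 11 = 4.6645
Moving ranges: 0.24, 0.21, 0.08, 0.13, 0.34, 0.18, 0.16, 0.10, 0.09, 0.15; M̄R̄ = 1.6800 / 10 = 0.1680
LCL = X̄ − 3·M̄R̄/d₂ = 4.6645 − 3 × 0.1680 / 1.128 = 4.2177

4.218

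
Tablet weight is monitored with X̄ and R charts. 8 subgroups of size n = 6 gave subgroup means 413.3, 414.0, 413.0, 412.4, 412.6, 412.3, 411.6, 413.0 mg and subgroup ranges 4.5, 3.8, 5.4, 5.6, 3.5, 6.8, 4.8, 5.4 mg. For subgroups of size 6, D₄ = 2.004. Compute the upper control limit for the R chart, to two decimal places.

R̄ = (4.5 + 3.8 + 5.4 + 5.6 + 3.5 + 6.8 + 4.8 + 5.4) / 8 = 39.8000 / 8 = 4.9750
UCL_R = D₄·R̄ = 2.004 × 4.9750 = 9.9699

9.97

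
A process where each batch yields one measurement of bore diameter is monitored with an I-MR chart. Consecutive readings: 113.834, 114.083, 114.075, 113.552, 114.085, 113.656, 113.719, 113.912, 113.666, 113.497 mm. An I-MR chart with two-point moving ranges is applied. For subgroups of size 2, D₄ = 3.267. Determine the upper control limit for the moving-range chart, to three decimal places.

0.876

Moving ranges: 0.249, 0.008, 0.523, 0.533, 0.429, 0.063, 0.193, 0.246, 0.169; M̄R̄ = 2.4130 / 9 = 0.2681
UCL_MR = D₄·M̄R̄ = 3.267 × 0.2681 = 0.8759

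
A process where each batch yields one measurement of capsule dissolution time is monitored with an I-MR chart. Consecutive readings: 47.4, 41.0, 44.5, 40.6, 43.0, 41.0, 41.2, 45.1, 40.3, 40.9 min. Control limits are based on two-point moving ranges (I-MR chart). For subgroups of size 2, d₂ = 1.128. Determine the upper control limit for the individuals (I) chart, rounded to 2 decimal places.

X̄ = (47.4 + 41.0 + 44.5 + 40.6 + 43.0 + 41.0 + 41.2 + 45.1 + 40.3 + 40.9) / 10 = 42.5000
Moving ranges: 6.4, 3.5, 3.9, 2.4, 2.0, 0.2, 3.9, 4.8, 0.6; M̄R̄ = 27.7000 / 9 = 3.0778
UCL = X̄ + 3·M̄R̄/d₂ = 42.5000 + 3 × 3.0778 / 1.128 = 50.6856

50.69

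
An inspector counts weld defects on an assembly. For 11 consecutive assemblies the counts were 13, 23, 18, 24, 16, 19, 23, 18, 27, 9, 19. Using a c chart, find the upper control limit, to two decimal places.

32.08

c̄ = (13 + 23 + 18 + 24 + 16 + 19 + 23 + 18 + 27 + 9 + 19) / 11 = 209 / 11 = 19.0000
UCL = c̄ + 3√c̄ = 19.0000 + 3 × √19.0000 = 19.0000 + 3 × 4.3589 = 32.0767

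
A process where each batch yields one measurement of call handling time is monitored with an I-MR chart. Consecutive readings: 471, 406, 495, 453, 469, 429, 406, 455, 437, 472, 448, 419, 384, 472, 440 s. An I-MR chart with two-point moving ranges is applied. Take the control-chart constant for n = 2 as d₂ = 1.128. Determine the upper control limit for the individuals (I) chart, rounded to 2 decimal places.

X̄ = (471 + 406 + 495 + 453 + 469 + 429 + 406 + 455 + 437 + 472 + 448 + 419 + 384 + 472 + 440) / 15 = 443.7333
Moving ranges: 65, 89, 42, 16, 40, 23, 49, 18, 35, 24, 29, 35, 88, 32; M̄R̄ = 585.0000 / 14 = 41.7857
UCL = X̄ + 3·M̄R̄/d₂ = 443.7333 + 3 × 41.7857 / 1.128 = 554.8656

554.87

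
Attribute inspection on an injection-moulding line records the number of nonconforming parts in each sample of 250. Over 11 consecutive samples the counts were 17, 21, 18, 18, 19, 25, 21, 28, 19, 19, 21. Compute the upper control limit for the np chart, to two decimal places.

p̄ = Σdᵢ / (k·n) = 226 / (11 × 250) = 0.08218
UCL = np̄ + 3·√(np̄(1−p̄)) = 20.5455 + 3 × √(20.5455×0.91782) = 20.5455 + 3 × 4.3425 = 33.5728

33.57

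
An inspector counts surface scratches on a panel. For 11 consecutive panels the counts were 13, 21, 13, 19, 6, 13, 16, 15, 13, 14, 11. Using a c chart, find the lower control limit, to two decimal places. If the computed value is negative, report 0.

2.78

c̄ = (13 + 21 + 13 + 19 + 6 + 13 + 16 + 15 + 13 + 14 + 11) / 11 = 154 / 11 = 14.0000
LCL = c̄ − 3√c̄ = 14.0000 − 3 × 3.7417 = 2.7750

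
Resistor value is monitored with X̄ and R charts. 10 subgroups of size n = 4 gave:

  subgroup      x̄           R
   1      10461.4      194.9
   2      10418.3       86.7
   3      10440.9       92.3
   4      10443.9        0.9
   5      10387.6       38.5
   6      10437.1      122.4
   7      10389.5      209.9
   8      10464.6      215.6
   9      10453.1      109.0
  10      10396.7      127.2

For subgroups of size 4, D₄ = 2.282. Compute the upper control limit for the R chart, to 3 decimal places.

R̄ = (194.9 + 86.7 + 92.3 + 0.9 + 38.5 + 122.4 + 209.9 + 215.6 + 109.0 + 127.2) / 10 = 1197.4000 / 10 = 119.7400
UCL_R = D₄·R̄ = 2.282 × 119.7400 = 273.2467

273.247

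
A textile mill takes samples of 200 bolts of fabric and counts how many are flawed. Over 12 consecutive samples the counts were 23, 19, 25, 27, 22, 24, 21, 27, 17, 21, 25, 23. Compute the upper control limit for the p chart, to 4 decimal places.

0.1816

p̄ = Σdᵢ / (k·n) = 274 / (12 × 200) = 0.11417
UCL = p̄ + 3·√(p̄(1−p̄)/n) = 0.11417 + 3 × √(0.11417×0.88583/200) = 0.11417 + 3 × 0.02249 = 0.18163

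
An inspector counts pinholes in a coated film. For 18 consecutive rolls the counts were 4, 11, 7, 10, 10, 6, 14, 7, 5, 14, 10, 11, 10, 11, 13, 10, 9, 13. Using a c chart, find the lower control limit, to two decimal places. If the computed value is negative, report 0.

0.37

c̄ = (4 + 11 + 7 + 10 + 10 + 6 + 14 + 7 + 5 + 14 + 10 + 11 + 10 + 11 + 13 + 10 + 9 + 13) / 18 = 175 / 18 = 9.7222
LCL = c̄ − 3√c̄ = 9.7222 − 3 × 3.1180 = 0.3681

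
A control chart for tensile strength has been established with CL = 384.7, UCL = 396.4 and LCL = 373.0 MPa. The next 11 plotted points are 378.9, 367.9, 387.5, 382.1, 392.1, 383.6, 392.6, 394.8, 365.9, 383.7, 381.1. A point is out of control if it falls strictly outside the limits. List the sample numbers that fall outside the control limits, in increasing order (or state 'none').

2, 9

Compare each point to [373.0, 396.4]: sample 2 = 367.9 < LCL; sample 9 = 365.9 < LCL.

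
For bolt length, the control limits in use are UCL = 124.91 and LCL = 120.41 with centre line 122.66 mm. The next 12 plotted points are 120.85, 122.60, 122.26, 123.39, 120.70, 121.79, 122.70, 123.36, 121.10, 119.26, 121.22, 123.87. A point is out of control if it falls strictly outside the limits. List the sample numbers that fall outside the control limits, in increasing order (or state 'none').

10

Compare each point to [120.41, 124.91]: sample 10 = 119.26 < LCL.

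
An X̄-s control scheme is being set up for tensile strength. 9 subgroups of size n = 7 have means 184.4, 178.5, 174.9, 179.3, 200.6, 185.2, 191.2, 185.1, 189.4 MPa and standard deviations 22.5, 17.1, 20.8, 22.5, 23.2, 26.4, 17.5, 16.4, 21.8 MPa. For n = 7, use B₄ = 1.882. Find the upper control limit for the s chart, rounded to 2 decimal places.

39.35

s̄ = (22.5 + 17.1 + 20.8 + 22.5 + 23.2 + 26.4 + 17.5 + 16.4 + 21.8) / 9 = 20.9111
UCL_s = B₄·s̄ = 1.882 × 20.9111 = 39.3547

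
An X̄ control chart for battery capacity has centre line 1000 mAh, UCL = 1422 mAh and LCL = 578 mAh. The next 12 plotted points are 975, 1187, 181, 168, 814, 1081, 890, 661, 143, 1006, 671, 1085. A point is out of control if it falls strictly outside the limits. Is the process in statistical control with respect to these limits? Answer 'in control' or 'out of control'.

out of control

Compare each point to [578, 1422]: sample 3 = 181 < LCL; sample 4 = 168 < LCL; sample 9 = 143 < LCL.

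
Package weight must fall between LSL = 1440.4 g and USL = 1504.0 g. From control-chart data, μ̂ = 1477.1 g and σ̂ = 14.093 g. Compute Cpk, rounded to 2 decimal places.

Cpu = (USL − μ̂) / (3σ̂) = (1504.0 − 1477.1) / (3 × 14.093) = 0.6362; Cpl = (μ̂ − LSL) / (3σ̂) = (1477.1 − 1440.4) / (3 × 14.093) = 0.8680; Cpk = min(Cpu, Cpl) = 0.6362

0.64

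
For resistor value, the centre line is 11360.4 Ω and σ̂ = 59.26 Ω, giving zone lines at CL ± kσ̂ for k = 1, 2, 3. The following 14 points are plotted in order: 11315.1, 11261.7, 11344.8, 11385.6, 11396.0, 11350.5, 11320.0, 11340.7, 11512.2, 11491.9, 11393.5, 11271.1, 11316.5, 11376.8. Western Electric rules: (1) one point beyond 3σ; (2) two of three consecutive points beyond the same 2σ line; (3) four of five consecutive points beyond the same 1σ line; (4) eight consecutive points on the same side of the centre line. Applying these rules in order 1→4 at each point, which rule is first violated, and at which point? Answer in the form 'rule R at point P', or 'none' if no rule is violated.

Zone of each point (C = within 1σ̂, B = 1σ̂–2σ̂, A = 2σ̂–3σ̂, * = beyond 3σ̂; sign = side of CL): 1:-C, 2:-B, 3:-C, 4:+C, 5:+C, 6:-C, 7:-C, 8:-C, 9:+A, 10:+A, 11:+C, 12:-B, 13:-C, 14:+C
Rule 2 (two of three consecutive points beyond the same 2σ limit) is satisfied at point 10.

rule 2 at point 10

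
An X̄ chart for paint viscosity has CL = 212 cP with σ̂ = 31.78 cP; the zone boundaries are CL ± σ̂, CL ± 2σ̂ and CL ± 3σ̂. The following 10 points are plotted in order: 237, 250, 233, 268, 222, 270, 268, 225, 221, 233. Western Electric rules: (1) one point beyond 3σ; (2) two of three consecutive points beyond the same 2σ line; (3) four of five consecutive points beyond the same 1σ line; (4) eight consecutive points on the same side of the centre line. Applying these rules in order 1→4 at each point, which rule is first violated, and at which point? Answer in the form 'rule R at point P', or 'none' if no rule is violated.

Zone of each point (C = within 1σ̂, B = 1σ̂–2σ̂, A = 2σ̂–3σ̂, * = beyond 3σ̂; sign = side of CL): 1:+C, 2:+B, 3:+C, 4:+B, 5:+C, 6:+B, 7:+B, 8:+C, 9:+C, 10:+C
Rule 4 (eight consecutive points on the same side of the centre line) is satisfied at point 8.

rule 4 at point 8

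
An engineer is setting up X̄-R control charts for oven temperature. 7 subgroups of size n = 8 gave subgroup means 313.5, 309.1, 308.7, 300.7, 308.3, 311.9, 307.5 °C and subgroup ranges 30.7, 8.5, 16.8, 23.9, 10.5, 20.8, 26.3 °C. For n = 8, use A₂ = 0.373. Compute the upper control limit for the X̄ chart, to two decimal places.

X̄̄ = (313.5 + 309.1 + 308.7 + 300.7 + 308.3 + 311.9 + 307.5) / 7 = 2159.7000 / 7 = 308.5286
R̄ = (30.7 + 8.5 + 16.8 + 23.9 + 10.5 + 20.8 + 26.3) / 7 = 137.5000 / 7 = 19.6429
UCL = X̄̄ + A₂·R̄ = 308.5286 + 0.373 × 19.6429 = 315.8554

315.86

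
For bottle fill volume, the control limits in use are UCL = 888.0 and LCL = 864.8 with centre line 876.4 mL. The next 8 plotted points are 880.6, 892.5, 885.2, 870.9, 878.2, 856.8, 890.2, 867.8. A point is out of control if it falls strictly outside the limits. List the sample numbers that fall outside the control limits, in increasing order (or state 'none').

2, 6, 7

Compare each point to [864.8, 888.0]: sample 2 = 892.5 > UCL; sample 6 = 856.8 < LCL; sample 7 = 890.2 > UCL.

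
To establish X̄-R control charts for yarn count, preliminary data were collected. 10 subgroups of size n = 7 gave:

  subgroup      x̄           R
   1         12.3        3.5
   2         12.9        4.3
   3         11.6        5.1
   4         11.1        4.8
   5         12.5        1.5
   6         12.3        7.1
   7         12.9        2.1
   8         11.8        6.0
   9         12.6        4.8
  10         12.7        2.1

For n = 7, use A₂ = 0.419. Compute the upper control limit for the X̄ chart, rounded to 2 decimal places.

14.00

X̄̄ = (12.3 + 12.9 + 11.6 + 11.1 + 12.5 + 12.3 + 12.9 + 11.8 + 12.6 + 12.7) / 10 = 122.7000 / 10 = 12.2700
R̄ = (3.5 + 4.3 + 5.1 + 4.8 + 1.5 + 7.1 + 2.1 + 6.0 + 4.8 + 2.1) / 10 = 41.3000 / 10 = 4.1300
UCL = X̄̄ + A₂·R̄ = 12.2700 + 0.419 × 4.1300 = 14.0005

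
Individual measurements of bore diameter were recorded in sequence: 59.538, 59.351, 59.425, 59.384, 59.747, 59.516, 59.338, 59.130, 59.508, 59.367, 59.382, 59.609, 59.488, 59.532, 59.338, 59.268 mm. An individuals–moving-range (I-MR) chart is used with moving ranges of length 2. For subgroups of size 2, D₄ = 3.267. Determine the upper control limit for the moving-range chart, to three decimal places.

0.538

Moving ranges: 0.187, 0.074, 0.041, 0.363, 0.231, 0.178, 0.208, 0.378, 0.141, 0.015, 0.227, 0.121, 0.044, 0.194, 0.070; M̄R̄ = 2.4720 / 15 = 0.1648
UCL_MR = D₄·M̄R̄ = 3.267 × 0.1648 = 0.5384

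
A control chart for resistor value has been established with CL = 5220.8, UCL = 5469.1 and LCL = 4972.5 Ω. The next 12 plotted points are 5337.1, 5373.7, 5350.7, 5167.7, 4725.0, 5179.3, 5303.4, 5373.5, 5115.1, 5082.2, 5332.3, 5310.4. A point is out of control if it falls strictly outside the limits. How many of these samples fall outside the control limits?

Compare each point to [4972.5, 5469.1]: sample 5 = 4725.0 < LCL.

1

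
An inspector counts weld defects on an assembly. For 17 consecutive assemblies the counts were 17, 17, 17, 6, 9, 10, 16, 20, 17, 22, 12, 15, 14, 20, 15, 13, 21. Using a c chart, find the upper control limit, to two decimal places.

c̄ = (17 + 17 + 17 + 6 + 9 + 10 + 16 + 20 + 17 + 22 + 12 + 15 + 14 + 20 + 15 + 13 + 21) / 17 = 261 / 17 = 15.3529
UCL = c̄ + 3√c̄ = 15.3529 + 3 × √15.3529 = 15.3529 + 3 × 3.9183 = 27.1078

27.11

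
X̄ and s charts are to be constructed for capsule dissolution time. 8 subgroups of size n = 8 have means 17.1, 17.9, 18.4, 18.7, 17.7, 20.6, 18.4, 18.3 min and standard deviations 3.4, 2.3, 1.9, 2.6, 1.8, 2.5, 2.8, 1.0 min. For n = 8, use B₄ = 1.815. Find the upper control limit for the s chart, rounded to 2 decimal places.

4.15

s̄ = (3.4 + 2.3 + 1.9 + 2.6 + 1.8 + 2.5 + 2.8 + 1.0) / 8 = 2.2875
UCL_s = B₄·s̄ = 1.815 × 2.2875 = 4.1518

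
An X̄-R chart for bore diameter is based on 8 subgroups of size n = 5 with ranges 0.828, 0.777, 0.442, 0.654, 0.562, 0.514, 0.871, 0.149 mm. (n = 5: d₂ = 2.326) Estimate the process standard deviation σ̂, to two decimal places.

0.26

R̄ = (0.828 + 0.777 + 0.442 + 0.654 + 0.562 + 0.514 + 0.871 + 0.149) / 8 = 0.5996
σ̂ = R̄ / d₂ = 0.5996 / 2.326 = 0.2578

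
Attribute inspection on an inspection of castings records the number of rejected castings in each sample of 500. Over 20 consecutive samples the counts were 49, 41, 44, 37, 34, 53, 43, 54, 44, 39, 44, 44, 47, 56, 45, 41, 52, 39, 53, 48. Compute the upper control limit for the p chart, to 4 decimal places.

0.1292

p̄ = Σdᵢ / (k·n) = 907 / (20 × 500) = 0.09070
UCL = p̄ + 3·√(p̄(1−p̄)/n) = 0.09070 + 3 × √(0.09070×0.90930/500) = 0.09070 + 3 × 0.01284 = 0.12923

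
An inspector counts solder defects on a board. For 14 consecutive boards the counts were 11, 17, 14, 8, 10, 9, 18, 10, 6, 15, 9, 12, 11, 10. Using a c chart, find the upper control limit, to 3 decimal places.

21.570

c̄ = (11 + 17 + 14 + 8 + 10 + 9 + 18 + 10 + 6 + 15 + 9 + 12 + 11 + 10) / 14 = 160 / 14 = 11.4286
UCL = c̄ + 3√c̄ = 11.4286 + 3 × √11.4286 = 11.4286 + 3 × 3.3806 = 21.5704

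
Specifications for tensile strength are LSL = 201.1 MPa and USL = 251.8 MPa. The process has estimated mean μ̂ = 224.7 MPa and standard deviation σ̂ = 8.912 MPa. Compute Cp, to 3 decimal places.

Cp = (USL − LSL) / (6σ̂) = (251.8 − 201.1) / (6 × 8.912) = 50.7000 / 53.4720 = 0.9482

0.948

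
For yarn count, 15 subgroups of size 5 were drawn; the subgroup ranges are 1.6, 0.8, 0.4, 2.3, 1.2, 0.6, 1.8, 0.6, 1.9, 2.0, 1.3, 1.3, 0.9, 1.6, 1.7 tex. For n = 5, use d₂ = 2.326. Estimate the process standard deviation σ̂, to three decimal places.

0.573

R̄ = (1.6 + 0.8 + 0.4 + 2.3 + 1.2 + 0.6 + 1.8 + 0.6 + 1.9 + 2.0 + 1.3 + 1.3 + 0.9 + 1.6 + 1.7) / 15 = 1.3333
σ̂ = R̄ / d₂ = 1.3333 / 2.326 = 0.5732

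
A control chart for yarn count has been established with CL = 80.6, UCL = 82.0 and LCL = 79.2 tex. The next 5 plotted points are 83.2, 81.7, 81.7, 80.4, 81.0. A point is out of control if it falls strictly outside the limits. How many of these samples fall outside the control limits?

1

Compare each point to [79.2, 82.0]: sample 1 = 83.2 > UCL.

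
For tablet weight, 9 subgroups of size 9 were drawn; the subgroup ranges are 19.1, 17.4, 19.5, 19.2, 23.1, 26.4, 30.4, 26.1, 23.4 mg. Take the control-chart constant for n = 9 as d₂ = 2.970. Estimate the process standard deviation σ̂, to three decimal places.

R̄ = (19.1 + 17.4 + 19.5 + 19.2 + 23.1 + 26.4 + 30.4 + 26.1 + 23.4) / 9 = 22.7333
σ̂ = R̄ / d₂ = 22.7333 / 2.970 = 7.6543

7.654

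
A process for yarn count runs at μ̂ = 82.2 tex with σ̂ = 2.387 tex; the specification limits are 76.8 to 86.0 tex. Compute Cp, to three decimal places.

Cp = (USL − LSL) / (6σ̂) = (86.0 − 76.8) / (6 × 2.387) = 9.2000 / 14.3220 = 0.6424

0.642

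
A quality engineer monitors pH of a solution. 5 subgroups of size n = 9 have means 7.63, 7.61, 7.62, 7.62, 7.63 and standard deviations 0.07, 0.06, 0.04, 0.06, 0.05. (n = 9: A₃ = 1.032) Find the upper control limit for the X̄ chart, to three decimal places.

7.680

X̄̄ = (7.63 + 7.61 + 7.62 + 7.62 + 7.63) / 5 = 7.6220
s̄ = (0.07 + 0.06 + 0.04 + 0.06 + 0.05) / 5 = 0.0560
UCL = X̄̄ + A₃·s̄ = 7.6220 + 1.032 × 0.0560 = 7.6798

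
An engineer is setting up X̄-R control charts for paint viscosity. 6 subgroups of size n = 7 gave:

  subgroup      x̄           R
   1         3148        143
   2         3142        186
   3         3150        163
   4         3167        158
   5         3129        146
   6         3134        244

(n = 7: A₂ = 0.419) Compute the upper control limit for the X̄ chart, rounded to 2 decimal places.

X̄̄ = (3148 + 3142 + 3150 + 3167 + 3129 + 3134) / 6 = 18870.0000 / 6 = 3145.0000
R̄ = (143 + 186 + 163 + 158 + 146 + 244) / 6 = 1040.0000 / 6 = 173.3333
UCL = X̄̄ + A₂·R̄ = 3145.0000 + 0.419 × 173.3333 = 3217.6267

3217.63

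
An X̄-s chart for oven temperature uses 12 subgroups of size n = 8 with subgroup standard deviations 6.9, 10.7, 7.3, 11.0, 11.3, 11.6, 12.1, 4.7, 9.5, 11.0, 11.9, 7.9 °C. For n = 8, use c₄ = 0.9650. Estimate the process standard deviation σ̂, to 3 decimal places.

s̄ = (6.9 + 10.7 + 7.3 + 11.0 + 11.3 + 11.6 + 12.1 + 4.7 + 9.5 + 11.0 + 11.9 + 7.9) / 12 = 9.6583
σ̂ = s̄ / c₄ = 9.6583 / 0.9650 = 10.0086

10.009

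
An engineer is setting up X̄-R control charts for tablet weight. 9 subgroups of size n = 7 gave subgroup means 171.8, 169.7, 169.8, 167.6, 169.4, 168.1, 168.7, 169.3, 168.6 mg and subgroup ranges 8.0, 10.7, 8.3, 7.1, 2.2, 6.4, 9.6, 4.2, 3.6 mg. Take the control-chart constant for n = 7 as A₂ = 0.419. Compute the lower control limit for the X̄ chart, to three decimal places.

166.424

X̄̄ = (171.8 + 169.7 + 169.8 + 167.6 + 169.4 + 168.1 + 168.7 + 169.3 + 168.6) / 9 = 1523.0000 / 9 = 169.2222
R̄ = (8.0 + 10.7 + 8.3 + 7.1 + 2.2 + 6.4 + 9.6 + 4.2 + 3.6) / 9 = 60.1000 / 9 = 6.6778
LCL = X̄̄ − A₂·R̄ = 169.2222 − 0.419 × 6.6778 = 166.4242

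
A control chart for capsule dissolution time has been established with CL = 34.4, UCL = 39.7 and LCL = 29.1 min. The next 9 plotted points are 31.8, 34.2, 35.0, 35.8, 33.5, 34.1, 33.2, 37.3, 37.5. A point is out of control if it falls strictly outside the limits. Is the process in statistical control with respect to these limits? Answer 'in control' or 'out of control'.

All 9 points lie within [29.1, 39.7].

in control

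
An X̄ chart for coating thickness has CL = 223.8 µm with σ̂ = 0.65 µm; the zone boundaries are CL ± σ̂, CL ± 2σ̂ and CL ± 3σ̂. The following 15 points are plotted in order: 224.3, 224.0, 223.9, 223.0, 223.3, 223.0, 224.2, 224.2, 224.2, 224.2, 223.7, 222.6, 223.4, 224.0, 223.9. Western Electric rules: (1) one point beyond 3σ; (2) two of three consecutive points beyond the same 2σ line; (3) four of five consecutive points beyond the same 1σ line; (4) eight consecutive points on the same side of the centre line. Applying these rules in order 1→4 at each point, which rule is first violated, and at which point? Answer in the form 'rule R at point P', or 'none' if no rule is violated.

Zone of each point (C = within 1σ̂, B = 1σ̂–2σ̂, A = 2σ̂–3σ̂, * = beyond 3σ̂; sign = side of CL): 1:+C, 2:+C, 3:+C, 4:-B, 5:-C, 6:-B, 7:+C, 8:+C, 9:+C, 10:+C, 11:-C, 12:-B, 13:-C, 14:+C, 15:+C
No rule fires across all 15 points.

none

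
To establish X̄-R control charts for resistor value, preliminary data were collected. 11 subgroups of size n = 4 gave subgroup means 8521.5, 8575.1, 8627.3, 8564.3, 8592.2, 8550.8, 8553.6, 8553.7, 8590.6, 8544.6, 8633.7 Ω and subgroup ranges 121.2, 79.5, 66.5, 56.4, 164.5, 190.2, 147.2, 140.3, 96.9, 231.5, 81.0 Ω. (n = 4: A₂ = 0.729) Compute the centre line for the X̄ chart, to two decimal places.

8573.40

X̄̄ = (8521.5 + 8575.1 + 8627.3 + 8564.3 + 8592.2 + 8550.8 + 8553.6 + 8553.7 + 8590.6 + 8544.6 + 8633.7) / 11 = 94307.4000 / 11 = 8573.4000
CL = X̄̄ = 8573.4000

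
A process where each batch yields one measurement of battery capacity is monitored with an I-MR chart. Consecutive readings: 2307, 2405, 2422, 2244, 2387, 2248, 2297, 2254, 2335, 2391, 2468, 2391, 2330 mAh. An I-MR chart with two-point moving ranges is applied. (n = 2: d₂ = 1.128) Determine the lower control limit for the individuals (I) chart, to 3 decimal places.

X̄ = (2307 + 2405 + 2422 + 2244 + 2387 + 2248 + 2297 + 2254 + 2335 + 2391 + 2468 + 2391 + 2330) / 13 = 2344.5385
Moving ranges: 98, 17, 178, 143, 139, 49, 43, 81, 56, 77, 77, 61; M̄R̄ = 1019.0000 / 12 = 84.9167
LCL = X̄ − 3·M̄R̄/d₂ = 2344.5385 − 3 × 84.9167 / 1.128 = 2118.6963

2118.696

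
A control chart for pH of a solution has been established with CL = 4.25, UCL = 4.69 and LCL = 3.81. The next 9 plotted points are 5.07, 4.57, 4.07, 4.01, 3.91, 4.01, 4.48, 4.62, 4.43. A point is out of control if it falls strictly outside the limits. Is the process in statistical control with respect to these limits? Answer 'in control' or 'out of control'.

Compare each point to [3.81, 4.69]: sample 1 = 5.07 > UCL.

out of control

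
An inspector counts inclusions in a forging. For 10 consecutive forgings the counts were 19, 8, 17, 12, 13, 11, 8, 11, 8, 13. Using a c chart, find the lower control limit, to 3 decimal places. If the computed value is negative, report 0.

c̄ = (19 + 8 + 17 + 12 + 13 + 11 + 8 + 11 + 8 + 13) / 10 = 120 / 10 = 12.0000
LCL = c̄ − 3√c̄ = 12.0000 − 3 × 3.4641 = 1.6077

1.608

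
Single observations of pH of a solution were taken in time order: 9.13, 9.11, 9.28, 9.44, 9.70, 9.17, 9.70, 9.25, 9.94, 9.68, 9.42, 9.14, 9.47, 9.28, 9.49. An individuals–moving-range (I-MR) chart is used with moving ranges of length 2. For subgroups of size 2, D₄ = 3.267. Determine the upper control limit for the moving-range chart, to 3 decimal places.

1.013

Moving ranges: 0.02, 0.17, 0.16, 0.26, 0.53, 0.53, 0.45, 0.69, 0.26, 0.26, 0.28, 0.33, 0.19, 0.21; M̄R̄ = 4.3400 / 14 = 0.3100
UCL_MR = D₄·M̄R̄ = 3.267 × 0.3100 = 1.0128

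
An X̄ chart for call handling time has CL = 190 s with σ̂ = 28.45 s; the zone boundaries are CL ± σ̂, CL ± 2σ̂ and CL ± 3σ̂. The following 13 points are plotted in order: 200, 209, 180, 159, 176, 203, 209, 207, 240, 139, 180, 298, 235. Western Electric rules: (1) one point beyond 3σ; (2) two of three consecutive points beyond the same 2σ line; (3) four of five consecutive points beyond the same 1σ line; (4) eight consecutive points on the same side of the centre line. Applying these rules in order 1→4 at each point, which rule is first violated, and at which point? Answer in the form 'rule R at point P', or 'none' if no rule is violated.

rule 1 at point 12

Zone of each point (C = within 1σ̂, B = 1σ̂–2σ̂, A = 2σ̂–3σ̂, * = beyond 3σ̂; sign = side of CL): 1:+C, 2:+C, 3:-C, 4:-B, 5:-C, 6:+C, 7:+C, 8:+C, 9:+B, 10:-B, 11:-C, 12:+*, 13:+B
Rule 1 (one point beyond the 3σ limits) is satisfied at point 12.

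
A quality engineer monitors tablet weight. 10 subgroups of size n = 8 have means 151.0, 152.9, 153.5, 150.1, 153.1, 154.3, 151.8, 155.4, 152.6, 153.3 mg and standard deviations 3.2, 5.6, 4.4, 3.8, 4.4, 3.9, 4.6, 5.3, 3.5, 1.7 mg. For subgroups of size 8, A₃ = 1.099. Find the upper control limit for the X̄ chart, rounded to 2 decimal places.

X̄̄ = (151.0 + 152.9 + 153.5 + 150.1 + 153.1 + 154.3 + 151.8 + 155.4 + 152.6 + 153.3) / 10 = 152.8000
s̄ = (3.2 + 5.6 + 4.4 + 3.8 + 4.4 + 3.9 + 4.6 + 5.3 + 3.5 + 1.7) / 10 = 4.0400
UCL = X̄̄ + A₃·s̄ = 152.8000 + 1.099 × 4.0400 = 157.2400

157.24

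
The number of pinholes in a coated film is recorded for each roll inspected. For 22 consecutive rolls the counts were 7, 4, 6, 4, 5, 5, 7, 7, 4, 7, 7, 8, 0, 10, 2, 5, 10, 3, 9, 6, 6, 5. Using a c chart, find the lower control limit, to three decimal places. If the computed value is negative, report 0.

c̄ = (7 + 4 + 6 + 4 + 5 + 5 + 7 + 7 + 4 + 7 + 7 + 8 + 0 + 10 + 2 + 5 + 10 + 3 + 9 + 6 + 6 + 5) / 22 = 127 / 22 = 5.7727
LCL = c̄ − 3√c̄ = 5.7727 − 3 × 2.4027 = -1.4352 → 0 (cannot be negative)

0.000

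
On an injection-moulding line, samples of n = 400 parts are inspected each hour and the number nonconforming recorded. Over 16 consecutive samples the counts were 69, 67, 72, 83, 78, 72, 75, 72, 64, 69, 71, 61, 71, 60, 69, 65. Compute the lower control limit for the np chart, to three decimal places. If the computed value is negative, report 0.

47.093

p̄ = Σdᵢ / (k·n) = 1118 / (16 × 400) = 0.17469
LCL = np̄ − 3·√(np̄(1−p̄)) = 69.8750 − 3 × 7.5940 = 47.0930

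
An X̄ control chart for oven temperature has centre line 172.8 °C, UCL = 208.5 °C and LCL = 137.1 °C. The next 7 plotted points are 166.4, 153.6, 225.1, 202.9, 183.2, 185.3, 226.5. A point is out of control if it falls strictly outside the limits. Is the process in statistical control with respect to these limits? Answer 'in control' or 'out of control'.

out of control

Compare each point to [137.1, 208.5]: sample 3 = 225.1 > UCL; sample 7 = 226.5 > UCL.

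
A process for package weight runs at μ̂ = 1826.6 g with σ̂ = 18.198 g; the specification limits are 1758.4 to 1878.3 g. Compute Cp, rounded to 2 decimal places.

1.10

Cp = (USL − LSL) / (6σ̂) = (1878.3 − 1758.4) / (6 × 18.198) = 119.9000 / 109.1880 = 1.0981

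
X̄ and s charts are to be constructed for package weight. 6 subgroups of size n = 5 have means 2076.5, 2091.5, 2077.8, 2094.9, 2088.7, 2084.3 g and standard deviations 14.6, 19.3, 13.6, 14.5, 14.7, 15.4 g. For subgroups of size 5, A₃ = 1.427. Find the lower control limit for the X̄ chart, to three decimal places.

X̄̄ = (2076.5 + 2091.5 + 2077.8 + 2094.9 + 2088.7 + 2084.3) / 6 = 2085.6167
s̄ = (14.6 + 19.3 + 13.6 + 14.5 + 14.7 + 15.4) / 6 = 15.3500
LCL = X̄̄ − A₃·s̄ = 2085.6167 − 1.427 × 15.3500 = 2063.7122

2063.712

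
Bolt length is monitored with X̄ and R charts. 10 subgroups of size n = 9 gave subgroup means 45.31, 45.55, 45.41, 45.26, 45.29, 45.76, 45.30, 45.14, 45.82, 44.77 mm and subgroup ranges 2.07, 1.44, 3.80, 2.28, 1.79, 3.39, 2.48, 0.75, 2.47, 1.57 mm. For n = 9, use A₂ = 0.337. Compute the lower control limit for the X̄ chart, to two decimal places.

X̄̄ = (45.31 + 45.55 + 45.41 + 45.26 + 45.29 + 45.76 + 45.30 + 45.14 + 45.82 + 44.77) / 10 = 453.6100 / 10 = 45.3610
R̄ = (2.07 + 1.44 + 3.80 + 2.28 + 1.79 + 3.39 + 2.48 + 0.75 + 2.47 + 1.57) / 10 = 22.0400 / 10 = 2.2040
LCL = X̄̄ − A₂·R̄ = 45.3610 − 0.337 × 2.2040 = 44.6183

44.62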